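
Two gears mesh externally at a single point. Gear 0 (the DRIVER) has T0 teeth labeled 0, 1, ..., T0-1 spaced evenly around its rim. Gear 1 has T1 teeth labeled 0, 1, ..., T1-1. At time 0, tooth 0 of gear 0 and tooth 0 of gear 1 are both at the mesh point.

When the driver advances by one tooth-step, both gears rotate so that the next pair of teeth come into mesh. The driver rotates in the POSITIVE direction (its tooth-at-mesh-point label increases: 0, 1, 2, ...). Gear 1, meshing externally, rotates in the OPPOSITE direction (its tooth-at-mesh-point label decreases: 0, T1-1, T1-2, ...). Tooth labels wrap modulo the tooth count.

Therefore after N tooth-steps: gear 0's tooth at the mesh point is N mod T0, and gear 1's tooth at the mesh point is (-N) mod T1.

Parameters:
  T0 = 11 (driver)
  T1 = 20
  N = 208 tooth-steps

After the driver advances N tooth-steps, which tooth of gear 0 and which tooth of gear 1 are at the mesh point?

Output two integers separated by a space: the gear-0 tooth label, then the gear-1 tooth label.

Answer: 10 12

Derivation:
Gear 0 (driver, T0=11): tooth at mesh = N mod T0
  208 = 18 * 11 + 10, so 208 mod 11 = 10
  gear 0 tooth = 10
Gear 1 (driven, T1=20): tooth at mesh = (-N) mod T1
  208 = 10 * 20 + 8, so 208 mod 20 = 8
  (-208) mod 20 = (-8) mod 20 = 20 - 8 = 12
Mesh after 208 steps: gear-0 tooth 10 meets gear-1 tooth 12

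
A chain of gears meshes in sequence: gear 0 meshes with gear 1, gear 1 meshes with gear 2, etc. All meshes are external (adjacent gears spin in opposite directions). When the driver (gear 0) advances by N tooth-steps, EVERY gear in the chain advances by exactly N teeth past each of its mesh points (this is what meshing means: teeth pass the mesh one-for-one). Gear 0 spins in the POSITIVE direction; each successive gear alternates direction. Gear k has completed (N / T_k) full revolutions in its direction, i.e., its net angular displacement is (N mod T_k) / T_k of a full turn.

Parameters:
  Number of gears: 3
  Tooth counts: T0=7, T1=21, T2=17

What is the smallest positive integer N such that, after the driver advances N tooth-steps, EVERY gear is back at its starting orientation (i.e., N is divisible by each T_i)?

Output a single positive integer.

Gear k returns to start when N is a multiple of T_k.
All gears at start simultaneously when N is a common multiple of [7, 21, 17]; the smallest such N is lcm(7, 21, 17).
Start: lcm = T0 = 7
Fold in T1=21: gcd(7, 21) = 7; lcm(7, 21) = 7 * 21 / 7 = 147 / 7 = 21
Fold in T2=17: gcd(21, 17) = 1; lcm(21, 17) = 21 * 17 / 1 = 357 / 1 = 357
Full cycle length = 357

Answer: 357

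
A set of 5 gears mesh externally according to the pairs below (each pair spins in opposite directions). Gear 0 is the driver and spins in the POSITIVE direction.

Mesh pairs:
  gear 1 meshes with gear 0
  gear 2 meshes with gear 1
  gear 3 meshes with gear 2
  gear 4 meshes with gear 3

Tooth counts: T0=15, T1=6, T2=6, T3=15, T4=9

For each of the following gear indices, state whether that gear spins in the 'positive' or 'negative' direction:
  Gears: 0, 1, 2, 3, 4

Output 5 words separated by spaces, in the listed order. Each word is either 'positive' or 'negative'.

Answer: positive negative positive negative positive

Derivation:
Gear 0 (driver): positive (depth 0)
  gear 1: meshes with gear 0 -> depth 1 -> negative (opposite of gear 0)
  gear 2: meshes with gear 1 -> depth 2 -> positive (opposite of gear 1)
  gear 3: meshes with gear 2 -> depth 3 -> negative (opposite of gear 2)
  gear 4: meshes with gear 3 -> depth 4 -> positive (opposite of gear 3)
Queried indices 0, 1, 2, 3, 4 -> positive, negative, positive, negative, positive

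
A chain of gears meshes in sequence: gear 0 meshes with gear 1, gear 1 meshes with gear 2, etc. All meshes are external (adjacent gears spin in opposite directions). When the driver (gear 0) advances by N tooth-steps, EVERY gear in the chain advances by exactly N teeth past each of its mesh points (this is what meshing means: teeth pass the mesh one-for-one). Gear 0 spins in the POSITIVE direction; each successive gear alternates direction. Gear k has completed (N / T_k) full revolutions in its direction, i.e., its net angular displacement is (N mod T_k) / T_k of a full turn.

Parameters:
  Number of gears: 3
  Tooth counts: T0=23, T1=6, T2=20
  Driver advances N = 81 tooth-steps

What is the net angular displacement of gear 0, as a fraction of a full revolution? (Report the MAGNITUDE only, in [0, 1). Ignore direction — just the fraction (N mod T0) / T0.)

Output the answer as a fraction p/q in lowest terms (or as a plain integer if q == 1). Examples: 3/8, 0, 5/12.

Chain of 3 gears, tooth counts: [23, 6, 20]
  gear 0: T0=23, direction=positive, advance = 81 mod 23 = 12 teeth = 12/23 turn
  gear 1: T1=6, direction=negative, advance = 81 mod 6 = 3 teeth = 3/6 turn
  gear 2: T2=20, direction=positive, advance = 81 mod 20 = 1 teeth = 1/20 turn
Gear 0: 81 mod 23 = 12
Fraction = 12 / 23 = 12/23 (gcd(12,23)=1) = 12/23

Answer: 12/23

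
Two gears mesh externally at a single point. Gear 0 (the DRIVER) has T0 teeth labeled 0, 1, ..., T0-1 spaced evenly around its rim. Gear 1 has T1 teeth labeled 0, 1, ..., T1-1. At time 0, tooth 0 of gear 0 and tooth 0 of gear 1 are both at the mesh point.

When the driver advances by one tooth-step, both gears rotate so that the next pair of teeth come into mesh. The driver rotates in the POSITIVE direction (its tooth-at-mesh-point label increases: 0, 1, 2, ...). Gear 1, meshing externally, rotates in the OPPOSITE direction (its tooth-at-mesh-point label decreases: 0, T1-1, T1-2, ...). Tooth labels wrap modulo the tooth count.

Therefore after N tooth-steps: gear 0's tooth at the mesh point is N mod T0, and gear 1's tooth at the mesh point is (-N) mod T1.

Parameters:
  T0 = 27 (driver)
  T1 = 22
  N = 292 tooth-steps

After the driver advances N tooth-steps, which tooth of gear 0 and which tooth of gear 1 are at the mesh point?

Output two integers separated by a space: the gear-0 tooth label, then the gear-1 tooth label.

Gear 0 (driver, T0=27): tooth at mesh = N mod T0
  292 = 10 * 27 + 22, so 292 mod 27 = 22
  gear 0 tooth = 22
Gear 1 (driven, T1=22): tooth at mesh = (-N) mod T1
  292 = 13 * 22 + 6, so 292 mod 22 = 6
  (-292) mod 22 = (-6) mod 22 = 22 - 6 = 16
Mesh after 292 steps: gear-0 tooth 22 meets gear-1 tooth 16

Answer: 22 16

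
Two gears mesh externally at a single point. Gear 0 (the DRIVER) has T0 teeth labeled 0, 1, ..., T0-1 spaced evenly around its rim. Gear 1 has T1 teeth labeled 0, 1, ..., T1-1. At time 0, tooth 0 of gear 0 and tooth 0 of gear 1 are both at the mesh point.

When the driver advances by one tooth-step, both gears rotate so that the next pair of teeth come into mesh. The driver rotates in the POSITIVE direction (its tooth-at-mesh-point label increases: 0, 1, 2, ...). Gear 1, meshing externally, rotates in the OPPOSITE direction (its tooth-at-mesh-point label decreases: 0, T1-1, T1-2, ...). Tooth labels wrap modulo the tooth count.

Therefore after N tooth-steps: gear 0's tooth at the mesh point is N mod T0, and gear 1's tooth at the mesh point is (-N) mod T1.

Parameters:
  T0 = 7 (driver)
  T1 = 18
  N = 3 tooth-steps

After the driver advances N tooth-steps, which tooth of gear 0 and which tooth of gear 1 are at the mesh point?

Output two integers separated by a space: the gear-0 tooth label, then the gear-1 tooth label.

Gear 0 (driver, T0=7): tooth at mesh = N mod T0
  3 = 0 * 7 + 3, so 3 mod 7 = 3
  gear 0 tooth = 3
Gear 1 (driven, T1=18): tooth at mesh = (-N) mod T1
  3 = 0 * 18 + 3, so 3 mod 18 = 3
  (-3) mod 18 = (-3) mod 18 = 18 - 3 = 15
Mesh after 3 steps: gear-0 tooth 3 meets gear-1 tooth 15

Answer: 3 15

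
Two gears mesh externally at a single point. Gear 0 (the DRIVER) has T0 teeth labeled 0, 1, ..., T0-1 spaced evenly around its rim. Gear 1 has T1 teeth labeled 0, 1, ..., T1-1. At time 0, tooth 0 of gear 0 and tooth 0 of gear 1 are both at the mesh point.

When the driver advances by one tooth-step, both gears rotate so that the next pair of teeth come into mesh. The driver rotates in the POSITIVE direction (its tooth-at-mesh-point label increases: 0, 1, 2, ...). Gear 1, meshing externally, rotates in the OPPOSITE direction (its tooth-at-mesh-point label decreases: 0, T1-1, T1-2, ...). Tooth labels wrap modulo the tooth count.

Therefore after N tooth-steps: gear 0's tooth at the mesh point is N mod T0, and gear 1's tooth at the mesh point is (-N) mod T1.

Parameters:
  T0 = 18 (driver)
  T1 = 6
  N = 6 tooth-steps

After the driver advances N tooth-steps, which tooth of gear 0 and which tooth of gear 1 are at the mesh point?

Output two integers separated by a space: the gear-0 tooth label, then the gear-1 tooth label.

Gear 0 (driver, T0=18): tooth at mesh = N mod T0
  6 = 0 * 18 + 6, so 6 mod 18 = 6
  gear 0 tooth = 6
Gear 1 (driven, T1=6): tooth at mesh = (-N) mod T1
  6 = 1 * 6 + 0, so 6 mod 6 = 0
  (-6) mod 6 = 0
Mesh after 6 steps: gear-0 tooth 6 meets gear-1 tooth 0

Answer: 6 0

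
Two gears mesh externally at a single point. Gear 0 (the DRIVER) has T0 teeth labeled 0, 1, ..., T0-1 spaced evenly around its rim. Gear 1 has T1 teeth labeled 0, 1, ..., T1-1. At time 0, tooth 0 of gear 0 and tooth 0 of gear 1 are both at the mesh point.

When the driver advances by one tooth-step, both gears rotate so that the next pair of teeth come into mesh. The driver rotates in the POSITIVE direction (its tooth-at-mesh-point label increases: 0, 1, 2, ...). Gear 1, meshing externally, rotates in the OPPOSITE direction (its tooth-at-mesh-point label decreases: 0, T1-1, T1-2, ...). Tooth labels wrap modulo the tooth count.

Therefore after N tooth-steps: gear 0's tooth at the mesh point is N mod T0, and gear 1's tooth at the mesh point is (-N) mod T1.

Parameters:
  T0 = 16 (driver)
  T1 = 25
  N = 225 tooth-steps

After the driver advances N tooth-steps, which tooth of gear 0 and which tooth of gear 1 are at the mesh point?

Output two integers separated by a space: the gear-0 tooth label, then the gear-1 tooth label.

Gear 0 (driver, T0=16): tooth at mesh = N mod T0
  225 = 14 * 16 + 1, so 225 mod 16 = 1
  gear 0 tooth = 1
Gear 1 (driven, T1=25): tooth at mesh = (-N) mod T1
  225 = 9 * 25 + 0, so 225 mod 25 = 0
  (-225) mod 25 = 0
Mesh after 225 steps: gear-0 tooth 1 meets gear-1 tooth 0

Answer: 1 0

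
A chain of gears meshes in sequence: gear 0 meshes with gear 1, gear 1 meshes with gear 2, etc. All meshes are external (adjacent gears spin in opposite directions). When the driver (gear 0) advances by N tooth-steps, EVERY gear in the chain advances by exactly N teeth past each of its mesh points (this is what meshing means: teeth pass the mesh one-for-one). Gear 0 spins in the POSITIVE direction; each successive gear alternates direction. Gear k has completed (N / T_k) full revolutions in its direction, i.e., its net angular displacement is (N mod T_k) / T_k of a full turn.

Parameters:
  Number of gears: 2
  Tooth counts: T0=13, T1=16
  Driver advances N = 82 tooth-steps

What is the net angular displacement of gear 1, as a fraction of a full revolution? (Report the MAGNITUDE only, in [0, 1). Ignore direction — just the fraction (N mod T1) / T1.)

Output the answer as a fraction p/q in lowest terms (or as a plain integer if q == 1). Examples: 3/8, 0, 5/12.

Answer: 1/8

Derivation:
Chain of 2 gears, tooth counts: [13, 16]
  gear 0: T0=13, direction=positive, advance = 82 mod 13 = 4 teeth = 4/13 turn
  gear 1: T1=16, direction=negative, advance = 82 mod 16 = 2 teeth = 2/16 turn
Gear 1: 82 mod 16 = 2
Fraction = 2 / 16 = 1/8 (gcd(2,16)=2) = 1/8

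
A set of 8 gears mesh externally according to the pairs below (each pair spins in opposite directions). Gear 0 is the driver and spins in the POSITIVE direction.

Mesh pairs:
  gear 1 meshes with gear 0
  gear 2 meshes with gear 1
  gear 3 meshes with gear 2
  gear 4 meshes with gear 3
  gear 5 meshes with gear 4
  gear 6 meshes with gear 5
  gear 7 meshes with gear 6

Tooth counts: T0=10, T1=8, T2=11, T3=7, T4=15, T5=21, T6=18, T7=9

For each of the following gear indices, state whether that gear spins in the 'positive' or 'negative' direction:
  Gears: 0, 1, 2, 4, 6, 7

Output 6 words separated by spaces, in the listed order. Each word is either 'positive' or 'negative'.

Gear 0 (driver): positive (depth 0)
  gear 1: meshes with gear 0 -> depth 1 -> negative (opposite of gear 0)
  gear 2: meshes with gear 1 -> depth 2 -> positive (opposite of gear 1)
  gear 3: meshes with gear 2 -> depth 3 -> negative (opposite of gear 2)
  gear 4: meshes with gear 3 -> depth 4 -> positive (opposite of gear 3)
  gear 5: meshes with gear 4 -> depth 5 -> negative (opposite of gear 4)
  gear 6: meshes with gear 5 -> depth 6 -> positive (opposite of gear 5)
  gear 7: meshes with gear 6 -> depth 7 -> negative (opposite of gear 6)
Queried indices 0, 1, 2, 4, 6, 7 -> positive, negative, positive, positive, positive, negative

Answer: positive negative positive positive positive negative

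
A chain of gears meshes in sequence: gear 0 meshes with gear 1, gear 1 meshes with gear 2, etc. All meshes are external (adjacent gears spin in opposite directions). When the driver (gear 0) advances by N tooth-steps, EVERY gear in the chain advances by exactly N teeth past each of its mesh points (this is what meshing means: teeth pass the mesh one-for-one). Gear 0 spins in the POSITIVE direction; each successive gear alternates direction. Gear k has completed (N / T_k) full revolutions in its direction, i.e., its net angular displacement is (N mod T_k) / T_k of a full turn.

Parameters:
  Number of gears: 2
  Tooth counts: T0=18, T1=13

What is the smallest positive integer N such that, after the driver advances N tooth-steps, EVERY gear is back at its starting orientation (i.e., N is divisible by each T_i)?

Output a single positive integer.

Answer: 234

Derivation:
Gear k returns to start when N is a multiple of T_k.
All gears at start simultaneously when N is a common multiple of [18, 13]; the smallest such N is lcm(18, 13).
Start: lcm = T0 = 18
Fold in T1=13: gcd(18, 13) = 1; lcm(18, 13) = 18 * 13 / 1 = 234 / 1 = 234
Full cycle length = 234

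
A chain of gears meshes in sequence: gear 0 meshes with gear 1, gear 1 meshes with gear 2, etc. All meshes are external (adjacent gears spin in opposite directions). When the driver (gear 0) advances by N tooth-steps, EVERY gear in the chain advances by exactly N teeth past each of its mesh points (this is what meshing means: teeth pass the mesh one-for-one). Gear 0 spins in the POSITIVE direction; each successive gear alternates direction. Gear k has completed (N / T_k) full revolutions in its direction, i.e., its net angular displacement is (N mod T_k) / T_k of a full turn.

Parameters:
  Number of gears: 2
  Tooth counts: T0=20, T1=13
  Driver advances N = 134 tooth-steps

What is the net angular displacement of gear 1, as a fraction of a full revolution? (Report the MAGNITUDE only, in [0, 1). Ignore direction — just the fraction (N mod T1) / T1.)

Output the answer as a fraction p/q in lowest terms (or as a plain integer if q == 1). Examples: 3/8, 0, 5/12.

Chain of 2 gears, tooth counts: [20, 13]
  gear 0: T0=20, direction=positive, advance = 134 mod 20 = 14 teeth = 14/20 turn
  gear 1: T1=13, direction=negative, advance = 134 mod 13 = 4 teeth = 4/13 turn
Gear 1: 134 mod 13 = 4
Fraction = 4 / 13 = 4/13 (gcd(4,13)=1) = 4/13

Answer: 4/13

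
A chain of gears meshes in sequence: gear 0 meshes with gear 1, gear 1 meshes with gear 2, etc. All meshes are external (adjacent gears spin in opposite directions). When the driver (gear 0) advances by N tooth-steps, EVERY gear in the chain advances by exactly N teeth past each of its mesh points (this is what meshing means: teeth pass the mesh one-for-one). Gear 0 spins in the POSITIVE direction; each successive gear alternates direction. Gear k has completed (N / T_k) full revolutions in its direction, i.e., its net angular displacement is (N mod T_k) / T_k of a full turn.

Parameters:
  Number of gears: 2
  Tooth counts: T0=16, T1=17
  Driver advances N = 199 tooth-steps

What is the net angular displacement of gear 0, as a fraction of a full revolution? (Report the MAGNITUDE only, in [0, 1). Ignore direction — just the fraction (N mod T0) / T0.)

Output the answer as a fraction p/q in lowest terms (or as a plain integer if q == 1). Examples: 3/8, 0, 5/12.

Chain of 2 gears, tooth counts: [16, 17]
  gear 0: T0=16, direction=positive, advance = 199 mod 16 = 7 teeth = 7/16 turn
  gear 1: T1=17, direction=negative, advance = 199 mod 17 = 12 teeth = 12/17 turn
Gear 0: 199 mod 16 = 7
Fraction = 7 / 16 = 7/16 (gcd(7,16)=1) = 7/16

Answer: 7/16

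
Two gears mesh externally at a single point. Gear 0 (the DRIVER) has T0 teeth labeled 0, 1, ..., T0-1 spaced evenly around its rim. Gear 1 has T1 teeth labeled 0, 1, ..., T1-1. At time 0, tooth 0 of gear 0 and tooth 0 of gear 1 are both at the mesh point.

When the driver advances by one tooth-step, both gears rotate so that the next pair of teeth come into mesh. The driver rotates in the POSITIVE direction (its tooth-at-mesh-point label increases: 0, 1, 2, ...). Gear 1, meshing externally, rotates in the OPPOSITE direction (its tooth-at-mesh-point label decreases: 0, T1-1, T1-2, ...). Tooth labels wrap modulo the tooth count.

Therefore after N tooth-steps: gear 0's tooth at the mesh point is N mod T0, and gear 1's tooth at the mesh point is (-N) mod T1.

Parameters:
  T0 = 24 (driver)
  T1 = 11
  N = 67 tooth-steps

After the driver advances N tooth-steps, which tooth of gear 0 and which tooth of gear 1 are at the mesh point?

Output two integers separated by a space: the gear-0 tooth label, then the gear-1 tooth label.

Answer: 19 10

Derivation:
Gear 0 (driver, T0=24): tooth at mesh = N mod T0
  67 = 2 * 24 + 19, so 67 mod 24 = 19
  gear 0 tooth = 19
Gear 1 (driven, T1=11): tooth at mesh = (-N) mod T1
  67 = 6 * 11 + 1, so 67 mod 11 = 1
  (-67) mod 11 = (-1) mod 11 = 11 - 1 = 10
Mesh after 67 steps: gear-0 tooth 19 meets gear-1 tooth 10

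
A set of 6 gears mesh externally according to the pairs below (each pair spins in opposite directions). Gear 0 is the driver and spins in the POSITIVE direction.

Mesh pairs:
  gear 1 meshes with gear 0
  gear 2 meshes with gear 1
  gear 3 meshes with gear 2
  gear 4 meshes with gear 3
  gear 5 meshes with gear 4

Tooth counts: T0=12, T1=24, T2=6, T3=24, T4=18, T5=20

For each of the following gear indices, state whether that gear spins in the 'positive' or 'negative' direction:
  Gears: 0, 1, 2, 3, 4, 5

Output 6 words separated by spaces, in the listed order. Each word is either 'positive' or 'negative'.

Answer: positive negative positive negative positive negative

Derivation:
Gear 0 (driver): positive (depth 0)
  gear 1: meshes with gear 0 -> depth 1 -> negative (opposite of gear 0)
  gear 2: meshes with gear 1 -> depth 2 -> positive (opposite of gear 1)
  gear 3: meshes with gear 2 -> depth 3 -> negative (opposite of gear 2)
  gear 4: meshes with gear 3 -> depth 4 -> positive (opposite of gear 3)
  gear 5: meshes with gear 4 -> depth 5 -> negative (opposite of gear 4)
Queried indices 0, 1, 2, 3, 4, 5 -> positive, negative, positive, negative, positive, negative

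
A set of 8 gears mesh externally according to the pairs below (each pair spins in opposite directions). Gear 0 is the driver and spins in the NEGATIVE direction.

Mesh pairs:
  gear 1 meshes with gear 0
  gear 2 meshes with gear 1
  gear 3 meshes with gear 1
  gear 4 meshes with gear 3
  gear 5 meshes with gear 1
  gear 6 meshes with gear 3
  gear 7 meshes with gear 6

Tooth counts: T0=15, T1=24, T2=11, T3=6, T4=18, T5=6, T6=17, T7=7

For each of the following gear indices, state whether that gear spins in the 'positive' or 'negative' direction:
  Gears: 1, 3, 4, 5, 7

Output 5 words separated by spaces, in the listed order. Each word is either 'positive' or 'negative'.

Answer: positive negative positive negative negative

Derivation:
Gear 0 (driver): negative (depth 0)
  gear 1: meshes with gear 0 -> depth 1 -> positive (opposite of gear 0)
  gear 2: meshes with gear 1 -> depth 2 -> negative (opposite of gear 1)
  gear 3: meshes with gear 1 -> depth 2 -> negative (opposite of gear 1)
  gear 4: meshes with gear 3 -> depth 3 -> positive (opposite of gear 3)
  gear 5: meshes with gear 1 -> depth 2 -> negative (opposite of gear 1)
  gear 6: meshes with gear 3 -> depth 3 -> positive (opposite of gear 3)
  gear 7: meshes with gear 6 -> depth 4 -> negative (opposite of gear 6)
Queried indices 1, 3, 4, 5, 7 -> positive, negative, positive, negative, negative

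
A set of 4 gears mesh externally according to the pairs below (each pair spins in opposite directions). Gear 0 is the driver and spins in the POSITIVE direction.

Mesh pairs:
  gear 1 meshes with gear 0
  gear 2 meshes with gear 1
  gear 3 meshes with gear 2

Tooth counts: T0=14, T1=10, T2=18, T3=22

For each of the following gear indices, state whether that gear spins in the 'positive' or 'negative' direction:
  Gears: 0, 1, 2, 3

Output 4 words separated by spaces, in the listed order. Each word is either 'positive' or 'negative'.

Gear 0 (driver): positive (depth 0)
  gear 1: meshes with gear 0 -> depth 1 -> negative (opposite of gear 0)
  gear 2: meshes with gear 1 -> depth 2 -> positive (opposite of gear 1)
  gear 3: meshes with gear 2 -> depth 3 -> negative (opposite of gear 2)
Queried indices 0, 1, 2, 3 -> positive, negative, positive, negative

Answer: positive negative positive negative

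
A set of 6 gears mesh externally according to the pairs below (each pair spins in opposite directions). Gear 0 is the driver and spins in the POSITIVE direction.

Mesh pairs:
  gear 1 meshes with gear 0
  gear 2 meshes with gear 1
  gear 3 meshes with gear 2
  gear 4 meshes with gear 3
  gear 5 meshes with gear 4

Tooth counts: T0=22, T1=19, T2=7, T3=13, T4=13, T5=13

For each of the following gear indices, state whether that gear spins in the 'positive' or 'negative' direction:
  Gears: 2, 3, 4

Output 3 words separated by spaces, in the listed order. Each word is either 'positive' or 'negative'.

Gear 0 (driver): positive (depth 0)
  gear 1: meshes with gear 0 -> depth 1 -> negative (opposite of gear 0)
  gear 2: meshes with gear 1 -> depth 2 -> positive (opposite of gear 1)
  gear 3: meshes with gear 2 -> depth 3 -> negative (opposite of gear 2)
  gear 4: meshes with gear 3 -> depth 4 -> positive (opposite of gear 3)
  gear 5: meshes with gear 4 -> depth 5 -> negative (opposite of gear 4)
Queried indices 2, 3, 4 -> positive, negative, positive

Answer: positive negative positive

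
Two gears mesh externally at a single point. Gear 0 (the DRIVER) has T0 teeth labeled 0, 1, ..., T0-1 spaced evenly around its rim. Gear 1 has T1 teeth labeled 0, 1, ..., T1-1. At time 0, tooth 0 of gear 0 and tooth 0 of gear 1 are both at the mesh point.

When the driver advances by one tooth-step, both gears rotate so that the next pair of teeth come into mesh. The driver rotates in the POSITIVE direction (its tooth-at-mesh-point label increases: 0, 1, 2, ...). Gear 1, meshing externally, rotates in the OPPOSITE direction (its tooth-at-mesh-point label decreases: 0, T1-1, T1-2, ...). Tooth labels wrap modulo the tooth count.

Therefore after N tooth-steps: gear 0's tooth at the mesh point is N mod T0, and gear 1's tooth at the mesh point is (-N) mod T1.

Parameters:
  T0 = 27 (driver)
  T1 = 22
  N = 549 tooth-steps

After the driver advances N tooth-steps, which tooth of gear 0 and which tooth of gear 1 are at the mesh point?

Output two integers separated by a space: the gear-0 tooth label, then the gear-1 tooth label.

Answer: 9 1

Derivation:
Gear 0 (driver, T0=27): tooth at mesh = N mod T0
  549 = 20 * 27 + 9, so 549 mod 27 = 9
  gear 0 tooth = 9
Gear 1 (driven, T1=22): tooth at mesh = (-N) mod T1
  549 = 24 * 22 + 21, so 549 mod 22 = 21
  (-549) mod 22 = (-21) mod 22 = 22 - 21 = 1
Mesh after 549 steps: gear-0 tooth 9 meets gear-1 tooth 1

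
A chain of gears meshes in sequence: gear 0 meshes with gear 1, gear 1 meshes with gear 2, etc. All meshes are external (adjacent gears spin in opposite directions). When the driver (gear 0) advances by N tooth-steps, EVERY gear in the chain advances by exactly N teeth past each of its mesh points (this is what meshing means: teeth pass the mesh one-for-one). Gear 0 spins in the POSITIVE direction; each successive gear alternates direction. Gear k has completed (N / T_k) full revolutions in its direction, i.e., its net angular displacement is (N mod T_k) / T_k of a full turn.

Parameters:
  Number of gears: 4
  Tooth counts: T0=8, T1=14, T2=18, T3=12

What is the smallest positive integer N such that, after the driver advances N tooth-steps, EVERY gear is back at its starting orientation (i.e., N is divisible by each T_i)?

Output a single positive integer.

Answer: 504

Derivation:
Gear k returns to start when N is a multiple of T_k.
All gears at start simultaneously when N is a common multiple of [8, 14, 18, 12]; the smallest such N is lcm(8, 14, 18, 12).
Start: lcm = T0 = 8
Fold in T1=14: gcd(8, 14) = 2; lcm(8, 14) = 8 * 14 / 2 = 112 / 2 = 56
Fold in T2=18: gcd(56, 18) = 2; lcm(56, 18) = 56 * 18 / 2 = 1008 / 2 = 504
Fold in T3=12: gcd(504, 12) = 12; lcm(504, 12) = 504 * 12 / 12 = 6048 / 12 = 504
Full cycle length = 504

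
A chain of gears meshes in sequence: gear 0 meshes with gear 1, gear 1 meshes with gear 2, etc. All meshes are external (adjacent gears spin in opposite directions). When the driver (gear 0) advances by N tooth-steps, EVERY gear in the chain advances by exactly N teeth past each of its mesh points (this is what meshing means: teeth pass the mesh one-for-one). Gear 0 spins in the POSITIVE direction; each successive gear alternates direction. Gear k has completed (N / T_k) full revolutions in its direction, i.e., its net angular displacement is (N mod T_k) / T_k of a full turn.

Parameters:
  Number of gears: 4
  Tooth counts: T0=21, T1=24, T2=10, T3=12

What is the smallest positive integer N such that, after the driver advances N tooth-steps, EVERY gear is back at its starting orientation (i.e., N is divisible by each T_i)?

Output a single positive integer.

Answer: 840

Derivation:
Gear k returns to start when N is a multiple of T_k.
All gears at start simultaneously when N is a common multiple of [21, 24, 10, 12]; the smallest such N is lcm(21, 24, 10, 12).
Start: lcm = T0 = 21
Fold in T1=24: gcd(21, 24) = 3; lcm(21, 24) = 21 * 24 / 3 = 504 / 3 = 168
Fold in T2=10: gcd(168, 10) = 2; lcm(168, 10) = 168 * 10 / 2 = 1680 / 2 = 840
Fold in T3=12: gcd(840, 12) = 12; lcm(840, 12) = 840 * 12 / 12 = 10080 / 12 = 840
Full cycle length = 840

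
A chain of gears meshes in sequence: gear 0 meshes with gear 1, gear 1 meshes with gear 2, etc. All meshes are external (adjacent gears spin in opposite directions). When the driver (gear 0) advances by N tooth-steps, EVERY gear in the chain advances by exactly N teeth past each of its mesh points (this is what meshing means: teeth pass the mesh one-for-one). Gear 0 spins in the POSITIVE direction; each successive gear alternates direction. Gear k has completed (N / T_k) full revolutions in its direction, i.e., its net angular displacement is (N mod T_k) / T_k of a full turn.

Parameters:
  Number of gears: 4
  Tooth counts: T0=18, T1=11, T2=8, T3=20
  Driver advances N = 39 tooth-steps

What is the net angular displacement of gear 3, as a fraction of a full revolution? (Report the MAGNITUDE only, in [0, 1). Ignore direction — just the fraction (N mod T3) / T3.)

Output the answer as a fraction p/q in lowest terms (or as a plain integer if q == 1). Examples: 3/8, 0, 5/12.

Answer: 19/20

Derivation:
Chain of 4 gears, tooth counts: [18, 11, 8, 20]
  gear 0: T0=18, direction=positive, advance = 39 mod 18 = 3 teeth = 3/18 turn
  gear 1: T1=11, direction=negative, advance = 39 mod 11 = 6 teeth = 6/11 turn
  gear 2: T2=8, direction=positive, advance = 39 mod 8 = 7 teeth = 7/8 turn
  gear 3: T3=20, direction=negative, advance = 39 mod 20 = 19 teeth = 19/20 turn
Gear 3: 39 mod 20 = 19
Fraction = 19 / 20 = 19/20 (gcd(19,20)=1) = 19/20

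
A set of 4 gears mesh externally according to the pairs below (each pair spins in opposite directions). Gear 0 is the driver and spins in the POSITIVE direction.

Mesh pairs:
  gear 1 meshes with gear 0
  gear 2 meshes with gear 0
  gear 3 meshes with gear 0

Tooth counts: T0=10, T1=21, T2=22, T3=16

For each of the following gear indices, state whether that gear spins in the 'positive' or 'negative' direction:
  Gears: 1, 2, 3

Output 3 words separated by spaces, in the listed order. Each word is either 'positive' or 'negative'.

Answer: negative negative negative

Derivation:
Gear 0 (driver): positive (depth 0)
  gear 1: meshes with gear 0 -> depth 1 -> negative (opposite of gear 0)
  gear 2: meshes with gear 0 -> depth 1 -> negative (opposite of gear 0)
  gear 3: meshes with gear 0 -> depth 1 -> negative (opposite of gear 0)
Queried indices 1, 2, 3 -> negative, negative, negative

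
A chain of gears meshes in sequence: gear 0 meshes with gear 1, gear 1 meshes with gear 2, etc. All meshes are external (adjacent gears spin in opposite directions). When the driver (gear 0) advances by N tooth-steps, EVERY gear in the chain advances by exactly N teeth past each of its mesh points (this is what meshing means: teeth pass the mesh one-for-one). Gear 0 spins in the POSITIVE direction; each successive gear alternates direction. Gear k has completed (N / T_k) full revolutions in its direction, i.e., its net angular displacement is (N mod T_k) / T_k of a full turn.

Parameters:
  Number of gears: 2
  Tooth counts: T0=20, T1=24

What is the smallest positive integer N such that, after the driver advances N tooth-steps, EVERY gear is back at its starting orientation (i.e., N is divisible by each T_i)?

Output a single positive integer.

Gear k returns to start when N is a multiple of T_k.
All gears at start simultaneously when N is a common multiple of [20, 24]; the smallest such N is lcm(20, 24).
Start: lcm = T0 = 20
Fold in T1=24: gcd(20, 24) = 4; lcm(20, 24) = 20 * 24 / 4 = 480 / 4 = 120
Full cycle length = 120

Answer: 120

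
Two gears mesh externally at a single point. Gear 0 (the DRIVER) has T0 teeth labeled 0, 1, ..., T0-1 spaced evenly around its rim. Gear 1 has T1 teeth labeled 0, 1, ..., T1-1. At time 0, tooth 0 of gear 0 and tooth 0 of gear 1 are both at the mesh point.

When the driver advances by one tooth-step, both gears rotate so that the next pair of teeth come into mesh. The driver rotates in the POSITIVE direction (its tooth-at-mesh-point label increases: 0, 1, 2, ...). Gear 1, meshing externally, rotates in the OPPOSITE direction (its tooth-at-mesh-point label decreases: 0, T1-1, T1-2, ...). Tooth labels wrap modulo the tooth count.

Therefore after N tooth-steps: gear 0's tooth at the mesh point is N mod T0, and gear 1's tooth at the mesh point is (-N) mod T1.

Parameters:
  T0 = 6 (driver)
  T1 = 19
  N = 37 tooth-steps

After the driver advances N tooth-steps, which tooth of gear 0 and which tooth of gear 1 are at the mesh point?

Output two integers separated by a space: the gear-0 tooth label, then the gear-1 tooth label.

Answer: 1 1

Derivation:
Gear 0 (driver, T0=6): tooth at mesh = N mod T0
  37 = 6 * 6 + 1, so 37 mod 6 = 1
  gear 0 tooth = 1
Gear 1 (driven, T1=19): tooth at mesh = (-N) mod T1
  37 = 1 * 19 + 18, so 37 mod 19 = 18
  (-37) mod 19 = (-18) mod 19 = 19 - 18 = 1
Mesh after 37 steps: gear-0 tooth 1 meets gear-1 tooth 1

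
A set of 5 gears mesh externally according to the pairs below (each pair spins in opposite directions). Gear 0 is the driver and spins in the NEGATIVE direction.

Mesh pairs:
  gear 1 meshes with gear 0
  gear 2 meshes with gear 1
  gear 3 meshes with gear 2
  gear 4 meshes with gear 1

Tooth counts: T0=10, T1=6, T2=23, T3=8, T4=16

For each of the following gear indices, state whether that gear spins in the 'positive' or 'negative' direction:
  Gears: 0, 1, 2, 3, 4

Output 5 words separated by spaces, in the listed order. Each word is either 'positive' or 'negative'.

Answer: negative positive negative positive negative

Derivation:
Gear 0 (driver): negative (depth 0)
  gear 1: meshes with gear 0 -> depth 1 -> positive (opposite of gear 0)
  gear 2: meshes with gear 1 -> depth 2 -> negative (opposite of gear 1)
  gear 3: meshes with gear 2 -> depth 3 -> positive (opposite of gear 2)
  gear 4: meshes with gear 1 -> depth 2 -> negative (opposite of gear 1)
Queried indices 0, 1, 2, 3, 4 -> negative, positive, negative, positive, negative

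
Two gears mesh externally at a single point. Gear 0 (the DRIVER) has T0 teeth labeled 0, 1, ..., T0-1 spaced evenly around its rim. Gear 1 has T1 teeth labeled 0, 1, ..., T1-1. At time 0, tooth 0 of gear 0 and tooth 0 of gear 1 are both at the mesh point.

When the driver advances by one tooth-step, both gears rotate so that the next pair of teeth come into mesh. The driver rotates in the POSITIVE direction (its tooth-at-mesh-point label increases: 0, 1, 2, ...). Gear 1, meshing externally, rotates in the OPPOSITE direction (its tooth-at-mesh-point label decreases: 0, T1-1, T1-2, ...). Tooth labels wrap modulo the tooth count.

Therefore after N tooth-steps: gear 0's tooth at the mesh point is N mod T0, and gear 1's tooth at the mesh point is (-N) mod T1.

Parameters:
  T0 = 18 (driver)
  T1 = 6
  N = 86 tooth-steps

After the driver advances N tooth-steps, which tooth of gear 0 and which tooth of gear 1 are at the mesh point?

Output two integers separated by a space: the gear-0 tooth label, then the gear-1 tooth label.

Gear 0 (driver, T0=18): tooth at mesh = N mod T0
  86 = 4 * 18 + 14, so 86 mod 18 = 14
  gear 0 tooth = 14
Gear 1 (driven, T1=6): tooth at mesh = (-N) mod T1
  86 = 14 * 6 + 2, so 86 mod 6 = 2
  (-86) mod 6 = (-2) mod 6 = 6 - 2 = 4
Mesh after 86 steps: gear-0 tooth 14 meets gear-1 tooth 4

Answer: 14 4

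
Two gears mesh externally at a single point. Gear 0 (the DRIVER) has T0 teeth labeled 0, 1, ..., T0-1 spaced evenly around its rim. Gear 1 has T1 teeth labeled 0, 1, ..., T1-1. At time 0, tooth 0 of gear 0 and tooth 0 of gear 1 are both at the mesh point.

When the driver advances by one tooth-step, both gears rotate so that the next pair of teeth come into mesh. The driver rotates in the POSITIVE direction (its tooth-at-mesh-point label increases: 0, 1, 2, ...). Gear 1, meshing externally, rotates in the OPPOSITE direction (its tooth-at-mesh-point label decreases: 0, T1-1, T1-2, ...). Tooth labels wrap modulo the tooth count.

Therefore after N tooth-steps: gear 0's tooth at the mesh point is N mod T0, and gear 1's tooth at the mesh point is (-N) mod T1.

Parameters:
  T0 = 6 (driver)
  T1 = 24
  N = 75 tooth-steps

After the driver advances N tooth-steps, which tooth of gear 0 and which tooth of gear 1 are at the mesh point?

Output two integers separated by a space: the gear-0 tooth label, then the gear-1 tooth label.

Gear 0 (driver, T0=6): tooth at mesh = N mod T0
  75 = 12 * 6 + 3, so 75 mod 6 = 3
  gear 0 tooth = 3
Gear 1 (driven, T1=24): tooth at mesh = (-N) mod T1
  75 = 3 * 24 + 3, so 75 mod 24 = 3
  (-75) mod 24 = (-3) mod 24 = 24 - 3 = 21
Mesh after 75 steps: gear-0 tooth 3 meets gear-1 tooth 21

Answer: 3 21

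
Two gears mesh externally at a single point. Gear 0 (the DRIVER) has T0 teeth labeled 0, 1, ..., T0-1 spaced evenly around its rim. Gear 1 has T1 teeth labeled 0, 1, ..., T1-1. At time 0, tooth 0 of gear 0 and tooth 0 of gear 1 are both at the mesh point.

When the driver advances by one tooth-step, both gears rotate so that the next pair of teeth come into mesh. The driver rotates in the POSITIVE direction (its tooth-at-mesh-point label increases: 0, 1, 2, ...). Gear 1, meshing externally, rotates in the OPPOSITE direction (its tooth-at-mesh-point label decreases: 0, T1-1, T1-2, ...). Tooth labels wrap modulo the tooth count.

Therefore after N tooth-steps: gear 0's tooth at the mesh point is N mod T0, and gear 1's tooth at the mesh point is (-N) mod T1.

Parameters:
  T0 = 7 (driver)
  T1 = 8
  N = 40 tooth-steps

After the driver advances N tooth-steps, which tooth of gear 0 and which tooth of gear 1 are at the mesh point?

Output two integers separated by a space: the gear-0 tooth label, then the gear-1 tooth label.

Answer: 5 0

Derivation:
Gear 0 (driver, T0=7): tooth at mesh = N mod T0
  40 = 5 * 7 + 5, so 40 mod 7 = 5
  gear 0 tooth = 5
Gear 1 (driven, T1=8): tooth at mesh = (-N) mod T1
  40 = 5 * 8 + 0, so 40 mod 8 = 0
  (-40) mod 8 = 0
Mesh after 40 steps: gear-0 tooth 5 meets gear-1 tooth 0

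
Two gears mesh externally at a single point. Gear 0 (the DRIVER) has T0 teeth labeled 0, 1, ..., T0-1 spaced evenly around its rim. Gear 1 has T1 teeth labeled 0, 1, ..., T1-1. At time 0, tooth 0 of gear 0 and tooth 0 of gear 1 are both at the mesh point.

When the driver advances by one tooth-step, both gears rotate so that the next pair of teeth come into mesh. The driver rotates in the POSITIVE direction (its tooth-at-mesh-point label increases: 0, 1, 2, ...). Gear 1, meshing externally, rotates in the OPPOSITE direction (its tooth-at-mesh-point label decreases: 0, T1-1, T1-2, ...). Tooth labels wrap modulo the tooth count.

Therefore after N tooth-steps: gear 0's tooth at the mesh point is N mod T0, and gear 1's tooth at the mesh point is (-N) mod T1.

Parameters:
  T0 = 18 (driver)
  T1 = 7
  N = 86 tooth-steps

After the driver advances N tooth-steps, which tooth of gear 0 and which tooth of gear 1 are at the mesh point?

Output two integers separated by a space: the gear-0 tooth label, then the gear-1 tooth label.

Gear 0 (driver, T0=18): tooth at mesh = N mod T0
  86 = 4 * 18 + 14, so 86 mod 18 = 14
  gear 0 tooth = 14
Gear 1 (driven, T1=7): tooth at mesh = (-N) mod T1
  86 = 12 * 7 + 2, so 86 mod 7 = 2
  (-86) mod 7 = (-2) mod 7 = 7 - 2 = 5
Mesh after 86 steps: gear-0 tooth 14 meets gear-1 tooth 5

Answer: 14 5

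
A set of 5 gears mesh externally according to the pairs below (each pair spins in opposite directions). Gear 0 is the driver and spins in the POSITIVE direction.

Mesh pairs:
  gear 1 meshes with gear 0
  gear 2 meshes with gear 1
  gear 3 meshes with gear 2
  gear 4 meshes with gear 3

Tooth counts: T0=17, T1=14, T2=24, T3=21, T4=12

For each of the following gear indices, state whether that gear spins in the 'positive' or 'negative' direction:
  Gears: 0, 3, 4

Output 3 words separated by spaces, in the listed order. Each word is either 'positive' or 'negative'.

Answer: positive negative positive

Derivation:
Gear 0 (driver): positive (depth 0)
  gear 1: meshes with gear 0 -> depth 1 -> negative (opposite of gear 0)
  gear 2: meshes with gear 1 -> depth 2 -> positive (opposite of gear 1)
  gear 3: meshes with gear 2 -> depth 3 -> negative (opposite of gear 2)
  gear 4: meshes with gear 3 -> depth 4 -> positive (opposite of gear 3)
Queried indices 0, 3, 4 -> positive, negative, positive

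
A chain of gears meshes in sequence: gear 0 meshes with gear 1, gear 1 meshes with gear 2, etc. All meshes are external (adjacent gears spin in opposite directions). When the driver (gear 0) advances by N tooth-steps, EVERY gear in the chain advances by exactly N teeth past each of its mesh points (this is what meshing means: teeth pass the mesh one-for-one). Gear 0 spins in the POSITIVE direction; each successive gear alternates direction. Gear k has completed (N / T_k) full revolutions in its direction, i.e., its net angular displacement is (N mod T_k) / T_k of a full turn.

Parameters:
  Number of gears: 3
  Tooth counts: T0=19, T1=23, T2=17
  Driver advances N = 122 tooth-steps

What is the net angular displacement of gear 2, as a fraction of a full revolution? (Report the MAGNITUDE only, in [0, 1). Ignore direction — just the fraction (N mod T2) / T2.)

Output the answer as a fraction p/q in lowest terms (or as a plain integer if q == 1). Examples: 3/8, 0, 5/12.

Answer: 3/17

Derivation:
Chain of 3 gears, tooth counts: [19, 23, 17]
  gear 0: T0=19, direction=positive, advance = 122 mod 19 = 8 teeth = 8/19 turn
  gear 1: T1=23, direction=negative, advance = 122 mod 23 = 7 teeth = 7/23 turn
  gear 2: T2=17, direction=positive, advance = 122 mod 17 = 3 teeth = 3/17 turn
Gear 2: 122 mod 17 = 3
Fraction = 3 / 17 = 3/17 (gcd(3,17)=1) = 3/17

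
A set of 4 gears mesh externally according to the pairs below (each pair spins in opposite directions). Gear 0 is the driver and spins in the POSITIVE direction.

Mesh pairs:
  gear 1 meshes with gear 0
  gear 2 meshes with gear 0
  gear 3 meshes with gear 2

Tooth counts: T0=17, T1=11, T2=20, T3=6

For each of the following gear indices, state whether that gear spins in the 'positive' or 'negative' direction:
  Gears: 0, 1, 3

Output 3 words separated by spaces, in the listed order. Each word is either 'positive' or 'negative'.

Gear 0 (driver): positive (depth 0)
  gear 1: meshes with gear 0 -> depth 1 -> negative (opposite of gear 0)
  gear 2: meshes with gear 0 -> depth 1 -> negative (opposite of gear 0)
  gear 3: meshes with gear 2 -> depth 2 -> positive (opposite of gear 2)
Queried indices 0, 1, 3 -> positive, negative, positive

Answer: positive negative positive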